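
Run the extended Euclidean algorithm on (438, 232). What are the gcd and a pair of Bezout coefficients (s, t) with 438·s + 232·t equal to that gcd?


Euclidean algorithm on (438, 232) — divide until remainder is 0:
  438 = 1 · 232 + 206
  232 = 1 · 206 + 26
  206 = 7 · 26 + 24
  26 = 1 · 24 + 2
  24 = 12 · 2 + 0
gcd(438, 232) = 2.
Track Bezout coefficients alongside the remainders: start with r₀ = 438 = a·1 + b·0 (s = 1, t = 0) and r₁ = 232 = a·0 + b·1 (s = 0, t = 1); each new remainder r_{k+1} = r_{k-1} − q_k·r_k inherits s_{k+1} = s_{k-1} − q_k·s_k, t_{k+1} = t_{k-1} − q_k·t_k, so r_k = a·s_k + b·t_k at every step:
  q = 1: r = 206, s = 1 − 1·0 = 1, t = 0 − 1·1 = -1  (check: 438·1 + 232·(-1) = 206)
  q = 1: r = 26, s = 0 − 1·1 = -1, t = 1 − 1·(-1) = 2  (check: 438·(-1) + 232·2 = 26)
  q = 7: r = 24, s = 1 − 7·(-1) = 8, t = -1 − 7·2 = -15  (check: 438·8 + 232·(-15) = 24)
  q = 1: r = 2, s = -1 − 1·8 = -9, t = 2 − 1·(-15) = 17  (check: 438·(-9) + 232·17 = 2)
The row with r = 2 (the gcd) gives the Bezout coefficients s = -9, t = 17.
Result: 438 · (-9) + 232 · (17) = 2.

gcd(438, 232) = 2; s = -9, t = 17 (check: 438·(-9) + 232·17 = 2).


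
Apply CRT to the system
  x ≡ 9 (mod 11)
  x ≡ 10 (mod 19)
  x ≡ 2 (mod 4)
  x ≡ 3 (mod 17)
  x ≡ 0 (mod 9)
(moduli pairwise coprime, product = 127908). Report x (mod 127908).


Product of moduli M = 11 · 19 · 4 · 17 · 9 = 127908.
Merge one congruence at a time:
  Start: x ≡ 9 (mod 11).
  Combine with x ≡ 10 (mod 19); new modulus lcm = 209.
    Write x = 9 + 11·t and substitute into x ≡ 10 (mod 19): 11·t ≡ 10 − 9 = 1 (mod 19).
    The inverse of 11 mod 19 is 7 (since 11·7 = 77 = 4·19 + 1), so t ≡ 7·1 = 7 ≡ 7 (mod 19).
    Then x = 9 + 11·7 = 86, valid modulo lcm(11, 19) = 209: x ≡ 86 (mod 209).
  Combine with x ≡ 2 (mod 4); new modulus lcm = 836.
    Write x = 86 + 209·t and substitute into x ≡ 2 (mod 4): 209·t ≡ 2 − 86 = -84 (mod 4).
    Reduce coefficients mod 4: 1·t ≡ 0 (mod 4).
    So t ≡ 0 (mod 4).
    Then x = 86 + 209·0 = 86, valid modulo lcm(209, 4) = 836: x ≡ 86 (mod 836).
  Combine with x ≡ 3 (mod 17); new modulus lcm = 14212.
    Write x = 86 + 836·t and substitute into x ≡ 3 (mod 17): 836·t ≡ 3 − 86 = -83 (mod 17).
    Reduce coefficients mod 17: 3·t ≡ 2 (mod 17).
    The inverse of 3 mod 17 is 6 (since 3·6 = 18 = 1·17 + 1), so t ≡ 6·2 = 12 ≡ 12 (mod 17).
    Then x = 86 + 836·12 = 10118, valid modulo lcm(836, 17) = 14212: x ≡ 10118 (mod 14212).
  Combine with x ≡ 0 (mod 9); new modulus lcm = 127908.
    Write x = 10118 + 14212·t and substitute into x ≡ 0 (mod 9): 14212·t ≡ 0 − 10118 = -10118 (mod 9).
    Reduce coefficients mod 9: 1·t ≡ 7 (mod 9).
    So t ≡ 7 (mod 9).
    Then x = 10118 + 14212·7 = 109602, valid modulo lcm(14212, 9) = 127908: x ≡ 109602 (mod 127908).
Verify against each original: 109602 mod 11 = 9, 109602 mod 19 = 10, 109602 mod 4 = 2, 109602 mod 17 = 3, 109602 mod 9 = 0.

x ≡ 109602 (mod 127908).


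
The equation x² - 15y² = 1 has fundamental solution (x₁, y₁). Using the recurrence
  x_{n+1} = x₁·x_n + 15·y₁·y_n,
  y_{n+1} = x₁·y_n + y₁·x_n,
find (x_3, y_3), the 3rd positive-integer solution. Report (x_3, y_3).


Step 1: Find the fundamental solution (x₁, y₁) of x² - 15y² = 1.
  Expand √15 as a continued fraction. a₀ = ⌊√15⌋ = 3; iterate m_{k+1} = d_k·a_k − m_k, d_{k+1} = (15 − m_{k+1}²)/d_k, a_{k+1} = ⌊(a₀ + m_{k+1})/d_{k+1}⌋ (starting m₀ = 0, d₀ = 1), with convergents p_k = a_k·p_{k-1} + p_{k-2}, q_k = a_k·q_{k-1} + q_{k-2} (p₋₁ = 1, q₋₁ = 0):
  k = 0: a₀ = 3; p₀/q₀ = 3/1; p₀² − 15·q₀² = 9 − 15 = -6.
  k = 1: m = 3, d = 6, a = ⌊(3 + 3)/6⌋ = 1; p/q = (1·3 + 1)/(1·1 + 0) = 4/1; p² − 15·q² = 16 − 15 = 1.
  The first convergent with p² − 15·q² = 1 gives the fundamental solution (x₁, y₁) = (4, 1).
Step 2: Apply the recurrence (x_{n+1}, y_{n+1}) = (x₁x_n + 15y₁y_n, x₁y_n + y₁x_n) repeatedly.
  From (x_1, y_1) = (4, 1): x_2 = 4·4 + 15·1·1 = 31; y_2 = 4·1 + 1·4 = 8.
  From (x_2, y_2) = (31, 8): x_3 = 4·31 + 15·1·8 = 244; y_3 = 4·8 + 1·31 = 63.
Step 3: Verify x_3² - 15·y_3² = 59536 - 59535 = 1 (should be 1). ✓

(x_1, y_1) = (4, 1); (x_3, y_3) = (244, 63).


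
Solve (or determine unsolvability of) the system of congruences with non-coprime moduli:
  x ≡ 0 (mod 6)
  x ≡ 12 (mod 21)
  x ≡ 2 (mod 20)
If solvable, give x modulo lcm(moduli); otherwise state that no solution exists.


Moduli 6, 21, 20 are not pairwise coprime, so CRT works modulo lcm(m_i) when all pairwise compatibility conditions hold.
Pairwise compatibility: gcd(m_i, m_j) must divide a_i - a_j for every pair.
Merge one congruence at a time:
  Start: x ≡ 0 (mod 6).
  Combine with x ≡ 12 (mod 21): gcd(6, 21) = 3; 12 - 0 = 12, which IS divisible by 3, so compatible.
    Write x = 0 + 6·t and substitute into x ≡ 12 (mod 21): 6·t ≡ 12 − 0 = 12 (mod 21).
    Divide the congruence (and modulus) by g = 3: 2·t ≡ 4 (mod 7).
    The inverse of 2 mod 7 is 4 (since 2·4 = 8 = 1·7 + 1), so t ≡ 4·4 = 16 ≡ 2 (mod 7).
    Then x = 0 + 6·2 = 12, valid modulo lcm(6, 21) = 42: x ≡ 12 (mod 42).
  Combine with x ≡ 2 (mod 20): gcd(42, 20) = 2; 2 - 12 = -10, which IS divisible by 2, so compatible.
    Write x = 12 + 42·t and substitute into x ≡ 2 (mod 20): 42·t ≡ 2 − 12 = -10 (mod 20).
    Divide the congruence (and modulus) by g = 2: 21·t ≡ -5 (mod 10).
    Reduce coefficients mod 10: 1·t ≡ 5 (mod 10).
    So t ≡ 5 (mod 10).
    Then x = 12 + 42·5 = 222, valid modulo lcm(42, 20) = 420: x ≡ 222 (mod 420).
Verify: 222 mod 6 = 0, 222 mod 21 = 12, 222 mod 20 = 2.

x ≡ 222 (mod 420).


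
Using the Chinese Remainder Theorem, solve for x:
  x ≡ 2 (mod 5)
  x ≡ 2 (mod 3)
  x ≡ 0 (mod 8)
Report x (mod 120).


Moduli 5, 3, 8 are pairwise coprime; by CRT there is a unique solution modulo M = 5 · 3 · 8 = 120.
Solve pairwise, accumulating the modulus:
  Start with x ≡ 2 (mod 5).
  Combine with x ≡ 2 (mod 3): since gcd(5, 3) = 1, we get a unique residue mod 15.
    Write x = 2 + 5·t and substitute into x ≡ 2 (mod 3): 5·t ≡ 2 − 2 = 0 (mod 3).
    Reduce coefficients mod 3: 2·t ≡ 0 (mod 3).
    The inverse of 2 mod 3 is 2 (since 2·2 = 4 = 1·3 + 1), so t ≡ 2·0 = 0 ≡ 0 (mod 3).
    Then x = 2 + 5·0 = 2, valid modulo lcm(5, 3) = 15: x ≡ 2 (mod 15).
  Combine with x ≡ 0 (mod 8): since gcd(15, 8) = 1, we get a unique residue mod 120.
    Write x = 2 + 15·t and substitute into x ≡ 0 (mod 8): 15·t ≡ 0 − 2 = -2 (mod 8).
    Reduce coefficients mod 8: 7·t ≡ 6 (mod 8).
    The inverse of 7 mod 8 is 7 (since 7·7 = 49 = 6·8 + 1), so t ≡ 7·6 = 42 ≡ 2 (mod 8).
    Then x = 2 + 15·2 = 32, valid modulo lcm(15, 8) = 120: x ≡ 32 (mod 120).
Verify: 32 mod 5 = 2 ✓, 32 mod 3 = 2 ✓, 32 mod 8 = 0 ✓.

x ≡ 32 (mod 120).


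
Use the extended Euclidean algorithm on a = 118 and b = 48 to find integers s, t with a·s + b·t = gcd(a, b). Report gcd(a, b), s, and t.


Euclidean algorithm on (118, 48) — divide until remainder is 0:
  118 = 2 · 48 + 22
  48 = 2 · 22 + 4
  22 = 5 · 4 + 2
  4 = 2 · 2 + 0
gcd(118, 48) = 2.
Track Bezout coefficients alongside the remainders: start with r₀ = 118 = a·1 + b·0 (s = 1, t = 0) and r₁ = 48 = a·0 + b·1 (s = 0, t = 1); each new remainder r_{k+1} = r_{k-1} − q_k·r_k inherits s_{k+1} = s_{k-1} − q_k·s_k, t_{k+1} = t_{k-1} − q_k·t_k, so r_k = a·s_k + b·t_k at every step:
  q = 2: r = 22, s = 1 − 2·0 = 1, t = 0 − 2·1 = -2  (check: 118·1 + 48·(-2) = 22)
  q = 2: r = 4, s = 0 − 2·1 = -2, t = 1 − 2·(-2) = 5  (check: 118·(-2) + 48·5 = 4)
  q = 5: r = 2, s = 1 − 5·(-2) = 11, t = -2 − 5·5 = -27  (check: 118·11 + 48·(-27) = 2)
The row with r = 2 (the gcd) gives the Bezout coefficients s = 11, t = -27.
Result: 118 · (11) + 48 · (-27) = 2.

gcd(118, 48) = 2; s = 11, t = -27 (check: 118·11 + 48·(-27) = 2).


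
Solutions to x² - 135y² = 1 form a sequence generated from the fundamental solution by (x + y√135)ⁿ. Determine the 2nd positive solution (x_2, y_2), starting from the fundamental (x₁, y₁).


Step 1: Find the fundamental solution (x₁, y₁) of x² - 135y² = 1.
  Expand √135 as a continued fraction. a₀ = ⌊√135⌋ = 11; iterate m_{k+1} = d_k·a_k − m_k, d_{k+1} = (135 − m_{k+1}²)/d_k, a_{k+1} = ⌊(a₀ + m_{k+1})/d_{k+1}⌋ (starting m₀ = 0, d₀ = 1), with convergents p_k = a_k·p_{k-1} + p_{k-2}, q_k = a_k·q_{k-1} + q_{k-2} (p₋₁ = 1, q₋₁ = 0):
  k = 0: a₀ = 11; p₀/q₀ = 11/1; p₀² − 135·q₀² = 121 − 135 = -14.
  k = 1: m = 11, d = 14, a = ⌊(11 + 11)/14⌋ = 1; p/q = (1·11 + 1)/(1·1 + 0) = 12/1; p² − 135·q² = 144 − 135 = 9.
  k = 2: m = 3, d = 9, a = ⌊(11 + 3)/9⌋ = 1; p/q = (1·12 + 11)/(1·1 + 1) = 23/2; p² − 135·q² = 529 − 540 = -11.
  k = 3: m = 6, d = 11, a = ⌊(11 + 6)/11⌋ = 1; p/q = (1·23 + 12)/(1·2 + 1) = 35/3; p² − 135·q² = 1225 − 1215 = 10.
  k = 4: m = 5, d = 10, a = ⌊(11 + 5)/10⌋ = 1; p/q = (1·35 + 23)/(1·3 + 2) = 58/5; p² − 135·q² = 3364 − 3375 = -11.
  k = 5: m = 5, d = 11, a = ⌊(11 + 5)/11⌋ = 1; p/q = (1·58 + 35)/(1·5 + 3) = 93/8; p² − 135·q² = 8649 − 8640 = 9.
  k = 6: m = 6, d = 9, a = ⌊(11 + 6)/9⌋ = 1; p/q = (1·93 + 58)/(1·8 + 5) = 151/13; p² − 135·q² = 22801 − 22815 = -14.
  k = 7: m = 3, d = 14, a = ⌊(11 + 3)/14⌋ = 1; p/q = (1·151 + 93)/(1·13 + 8) = 244/21; p² − 135·q² = 59536 − 59535 = 1.
  The first convergent with p² − 135·q² = 1 gives the fundamental solution (x₁, y₁) = (244, 21).
Step 2: Apply the recurrence (x_{n+1}, y_{n+1}) = (x₁x_n + 135y₁y_n, x₁y_n + y₁x_n) repeatedly.
  From (x_1, y_1) = (244, 21): x_2 = 244·244 + 135·21·21 = 119071; y_2 = 244·21 + 21·244 = 10248.
Step 3: Verify x_2² - 135·y_2² = 14177903041 - 14177903040 = 1 (should be 1). ✓

(x_1, y_1) = (244, 21); (x_2, y_2) = (119071, 10248).


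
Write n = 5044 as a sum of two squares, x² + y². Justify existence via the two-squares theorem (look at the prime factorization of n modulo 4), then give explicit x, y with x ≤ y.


Step 1: Factor n = 5044 = 2^2 · 13 · 97.
Step 2: Check the mod-4 condition on each prime factor: 2 = 2 (special); 13 ≡ 1 (mod 4), exponent 1; 97 ≡ 1 (mod 4), exponent 1.
All primes ≡ 3 (mod 4) appear to even exponent (or don't appear), so by the two-squares theorem n IS expressible as a sum of two squares.
Step 3: Build a representation. Group n = k² · m with k = 2 and m = 13 · 97 = 1261 (a product of primes ≡ 1 (mod 4)); a representation of m scales to one of n via (k·x)² + (k·y)² = k²(x² + y²). Each prime p ≡ 1 (mod 4) is itself a sum of two squares; find a² by testing p − a² for a perfect square:
  13: 13 − 1² = 12, 13 − 2² = 9 = 3² ⇒ 13 = 2² + 3².
  97: 97 − 1² = 96, 97 − 2² = 93, 97 − 3² = 88, 97 − 4² = 81 = 9² ⇒ 97 = 4² + 9².
  Combine using the Brahmagupta–Fibonacci identity (a² + b²)(c² + d²) = (ac − bd)² + (ad + bc)² = (ac + bd)² + (ad − bc)²:
  13 · 97 = 1261: from (2² + 3²)(4² + 9²), take (2·4 − 3·9, 2·9 + 3·4) = (8 − 27, 18 + 12) = (-19, 30); dropping signs (only squares matter) gives (19, 30); check 19² + 30² = 361 + 900 = 1261 ✓.
  Scale by k = 2: (2·19, 2·30) = (38, 60).
Step 4: Order so x ≤ y and verify: 38² + 60² = 1444 + 3600 = 5044 = n. ✓

n = 5044 = 38² + 60² (one valid representation with x ≤ y).


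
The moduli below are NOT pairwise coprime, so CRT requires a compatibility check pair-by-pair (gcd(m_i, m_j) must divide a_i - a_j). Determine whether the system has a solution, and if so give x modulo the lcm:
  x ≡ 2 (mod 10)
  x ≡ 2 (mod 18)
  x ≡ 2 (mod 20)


Moduli 10, 18, 20 are not pairwise coprime, so CRT works modulo lcm(m_i) when all pairwise compatibility conditions hold.
Pairwise compatibility: gcd(m_i, m_j) must divide a_i - a_j for every pair.
Merge one congruence at a time:
  Start: x ≡ 2 (mod 10).
  Combine with x ≡ 2 (mod 18): gcd(10, 18) = 2; 2 - 2 = 0, which IS divisible by 2, so compatible.
    Write x = 2 + 10·t and substitute into x ≡ 2 (mod 18): 10·t ≡ 2 − 2 = 0 (mod 18).
    Divide the congruence (and modulus) by g = 2: 5·t ≡ 0 (mod 9).
    The inverse of 5 mod 9 is 2 (since 5·2 = 10 = 1·9 + 1), so t ≡ 2·0 = 0 ≡ 0 (mod 9).
    Then x = 2 + 10·0 = 2, valid modulo lcm(10, 18) = 90: x ≡ 2 (mod 90).
  Combine with x ≡ 2 (mod 20): gcd(90, 20) = 10; 2 - 2 = 0, which IS divisible by 10, so compatible.
    Write x = 2 + 90·t and substitute into x ≡ 2 (mod 20): 90·t ≡ 2 − 2 = 0 (mod 20).
    Divide the congruence (and modulus) by g = 10: 9·t ≡ 0 (mod 2).
    Reduce coefficients mod 2: 1·t ≡ 0 (mod 2).
    So t ≡ 0 (mod 2).
    Then x = 2 + 90·0 = 2, valid modulo lcm(90, 20) = 180: x ≡ 2 (mod 180).
Verify: 2 mod 10 = 2, 2 mod 18 = 2, 2 mod 20 = 2.

x ≡ 2 (mod 180).


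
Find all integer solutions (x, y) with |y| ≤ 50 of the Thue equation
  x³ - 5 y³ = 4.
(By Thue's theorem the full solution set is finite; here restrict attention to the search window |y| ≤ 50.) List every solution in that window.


The equation is x³ - 5y³ = 4. For fixed y, x³ = 5·y³ + 4, so a solution requires the RHS to be a perfect cube.
Strategy: iterate y from -50 to 50, compute RHS = 5·y³ + 4, and check whether it is a (positive or negative) perfect cube.
Check small values of y:
  y = 0: RHS = 4 is not a perfect cube.
  y = 1: RHS = 9 is not a perfect cube.
  y = -1: RHS = -1 = (-1)³ ⇒ x = -1 works.
  y = 2: RHS = 44 is not a perfect cube.
  y = -2: RHS = -36 is not a perfect cube.
  y = 3: RHS = 139 is not a perfect cube.
  y = -3: RHS = -131 is not a perfect cube.
Continuing the search up to |y| = 50 finds no further solutions beyond those listed.
Collected solutions: (-1, -1).

Solutions (with |y| ≤ 50): (-1, -1).


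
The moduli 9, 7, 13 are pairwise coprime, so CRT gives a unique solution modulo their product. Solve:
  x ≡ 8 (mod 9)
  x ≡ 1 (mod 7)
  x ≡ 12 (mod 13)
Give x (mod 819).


Moduli 9, 7, 13 are pairwise coprime; by CRT there is a unique solution modulo M = 9 · 7 · 13 = 819.
Solve pairwise, accumulating the modulus:
  Start with x ≡ 8 (mod 9).
  Combine with x ≡ 1 (mod 7): since gcd(9, 7) = 1, we get a unique residue mod 63.
    Write x = 8 + 9·t and substitute into x ≡ 1 (mod 7): 9·t ≡ 1 − 8 = -7 (mod 7).
    Reduce coefficients mod 7: 2·t ≡ 0 (mod 7).
    The inverse of 2 mod 7 is 4 (since 2·4 = 8 = 1·7 + 1), so t ≡ 4·0 = 0 ≡ 0 (mod 7).
    Then x = 8 + 9·0 = 8, valid modulo lcm(9, 7) = 63: x ≡ 8 (mod 63).
  Combine with x ≡ 12 (mod 13): since gcd(63, 13) = 1, we get a unique residue mod 819.
    Write x = 8 + 63·t and substitute into x ≡ 12 (mod 13): 63·t ≡ 12 − 8 = 4 (mod 13).
    Reduce coefficients mod 13: 11·t ≡ 4 (mod 13).
    The inverse of 11 mod 13 is 6 (since 11·6 = 66 = 5·13 + 1), so t ≡ 6·4 = 24 ≡ 11 (mod 13).
    Then x = 8 + 63·11 = 701, valid modulo lcm(63, 13) = 819: x ≡ 701 (mod 819).
Verify: 701 mod 9 = 8 ✓, 701 mod 7 = 1 ✓, 701 mod 13 = 12 ✓.

x ≡ 701 (mod 819).


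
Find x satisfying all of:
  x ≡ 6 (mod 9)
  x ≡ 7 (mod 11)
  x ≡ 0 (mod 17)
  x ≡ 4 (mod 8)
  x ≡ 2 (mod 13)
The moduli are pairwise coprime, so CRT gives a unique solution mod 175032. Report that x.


Product of moduli M = 9 · 11 · 17 · 8 · 13 = 175032.
Merge one congruence at a time:
  Start: x ≡ 6 (mod 9).
  Combine with x ≡ 7 (mod 11); new modulus lcm = 99.
    Write x = 6 + 9·t and substitute into x ≡ 7 (mod 11): 9·t ≡ 7 − 6 = 1 (mod 11).
    The inverse of 9 mod 11 is 5 (since 9·5 = 45 = 4·11 + 1), so t ≡ 5·1 = 5 ≡ 5 (mod 11).
    Then x = 6 + 9·5 = 51, valid modulo lcm(9, 11) = 99: x ≡ 51 (mod 99).
  Combine with x ≡ 0 (mod 17); new modulus lcm = 1683.
    Write x = 51 + 99·t and substitute into x ≡ 0 (mod 17): 99·t ≡ 0 − 51 = -51 (mod 17).
    Reduce coefficients mod 17: 14·t ≡ 0 (mod 17).
    The inverse of 14 mod 17 is 11 (since 14·11 = 154 = 9·17 + 1), so t ≡ 11·0 = 0 ≡ 0 (mod 17).
    Then x = 51 + 99·0 = 51, valid modulo lcm(99, 17) = 1683: x ≡ 51 (mod 1683).
  Combine with x ≡ 4 (mod 8); new modulus lcm = 13464.
    Write x = 51 + 1683·t and substitute into x ≡ 4 (mod 8): 1683·t ≡ 4 − 51 = -47 (mod 8).
    Reduce coefficients mod 8: 3·t ≡ 1 (mod 8).
    The inverse of 3 mod 8 is 3 (since 3·3 = 9 = 1·8 + 1), so t ≡ 3·1 = 3 ≡ 3 (mod 8).
    Then x = 51 + 1683·3 = 5100, valid modulo lcm(1683, 8) = 13464: x ≡ 5100 (mod 13464).
  Combine with x ≡ 2 (mod 13); new modulus lcm = 175032.
    Write x = 5100 + 13464·t and substitute into x ≡ 2 (mod 13): 13464·t ≡ 2 − 5100 = -5098 (mod 13).
    Reduce coefficients mod 13: 9·t ≡ 11 (mod 13).
    The inverse of 9 mod 13 is 3 (since 9·3 = 27 = 2·13 + 1), so t ≡ 3·11 = 33 ≡ 7 (mod 13).
    Then x = 5100 + 13464·7 = 99348, valid modulo lcm(13464, 13) = 175032: x ≡ 99348 (mod 175032).
Verify against each original: 99348 mod 9 = 6, 99348 mod 11 = 7, 99348 mod 17 = 0, 99348 mod 8 = 4, 99348 mod 13 = 2.

x ≡ 99348 (mod 175032).


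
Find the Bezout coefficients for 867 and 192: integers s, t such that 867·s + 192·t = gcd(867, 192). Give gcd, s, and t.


Euclidean algorithm on (867, 192) — divide until remainder is 0:
  867 = 4 · 192 + 99
  192 = 1 · 99 + 93
  99 = 1 · 93 + 6
  93 = 15 · 6 + 3
  6 = 2 · 3 + 0
gcd(867, 192) = 3.
Track Bezout coefficients alongside the remainders: start with r₀ = 867 = a·1 + b·0 (s = 1, t = 0) and r₁ = 192 = a·0 + b·1 (s = 0, t = 1); each new remainder r_{k+1} = r_{k-1} − q_k·r_k inherits s_{k+1} = s_{k-1} − q_k·s_k, t_{k+1} = t_{k-1} − q_k·t_k, so r_k = a·s_k + b·t_k at every step:
  q = 4: r = 99, s = 1 − 4·0 = 1, t = 0 − 4·1 = -4  (check: 867·1 + 192·(-4) = 99)
  q = 1: r = 93, s = 0 − 1·1 = -1, t = 1 − 1·(-4) = 5  (check: 867·(-1) + 192·5 = 93)
  q = 1: r = 6, s = 1 − 1·(-1) = 2, t = -4 − 1·5 = -9  (check: 867·2 + 192·(-9) = 6)
  q = 15: r = 3, s = -1 − 15·2 = -31, t = 5 − 15·(-9) = 140  (check: 867·(-31) + 192·140 = 3)
The row with r = 3 (the gcd) gives the Bezout coefficients s = -31, t = 140.
Result: 867 · (-31) + 192 · (140) = 3.

gcd(867, 192) = 3; s = -31, t = 140 (check: 867·(-31) + 192·140 = 3).


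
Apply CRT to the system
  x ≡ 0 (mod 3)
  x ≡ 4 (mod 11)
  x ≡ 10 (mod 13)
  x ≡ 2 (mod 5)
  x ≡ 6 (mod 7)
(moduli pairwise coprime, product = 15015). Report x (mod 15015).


Product of moduli M = 3 · 11 · 13 · 5 · 7 = 15015.
Merge one congruence at a time:
  Start: x ≡ 0 (mod 3).
  Combine with x ≡ 4 (mod 11); new modulus lcm = 33.
    Write x = 0 + 3·t and substitute into x ≡ 4 (mod 11): 3·t ≡ 4 − 0 = 4 (mod 11).
    The inverse of 3 mod 11 is 4 (since 3·4 = 12 = 1·11 + 1), so t ≡ 4·4 = 16 ≡ 5 (mod 11).
    Then x = 0 + 3·5 = 15, valid modulo lcm(3, 11) = 33: x ≡ 15 (mod 33).
  Combine with x ≡ 10 (mod 13); new modulus lcm = 429.
    Write x = 15 + 33·t and substitute into x ≡ 10 (mod 13): 33·t ≡ 10 − 15 = -5 (mod 13).
    Reduce coefficients mod 13: 7·t ≡ 8 (mod 13).
    The inverse of 7 mod 13 is 2 (since 7·2 = 14 = 1·13 + 1), so t ≡ 2·8 = 16 ≡ 3 (mod 13).
    Then x = 15 + 33·3 = 114, valid modulo lcm(33, 13) = 429: x ≡ 114 (mod 429).
  Combine with x ≡ 2 (mod 5); new modulus lcm = 2145.
    Write x = 114 + 429·t and substitute into x ≡ 2 (mod 5): 429·t ≡ 2 − 114 = -112 (mod 5).
    Reduce coefficients mod 5: 4·t ≡ 3 (mod 5).
    The inverse of 4 mod 5 is 4 (since 4·4 = 16 = 3·5 + 1), so t ≡ 4·3 = 12 ≡ 2 (mod 5).
    Then x = 114 + 429·2 = 972, valid modulo lcm(429, 5) = 2145: x ≡ 972 (mod 2145).
  Combine with x ≡ 6 (mod 7); new modulus lcm = 15015.
    Write x = 972 + 2145·t and substitute into x ≡ 6 (mod 7): 2145·t ≡ 6 − 972 = -966 (mod 7).
    Reduce coefficients mod 7: 3·t ≡ 0 (mod 7).
    The inverse of 3 mod 7 is 5 (since 3·5 = 15 = 2·7 + 1), so t ≡ 5·0 = 0 ≡ 0 (mod 7).
    Then x = 972 + 2145·0 = 972, valid modulo lcm(2145, 7) = 15015: x ≡ 972 (mod 15015).
Verify against each original: 972 mod 3 = 0, 972 mod 11 = 4, 972 mod 13 = 10, 972 mod 5 = 2, 972 mod 7 = 6.

x ≡ 972 (mod 15015).


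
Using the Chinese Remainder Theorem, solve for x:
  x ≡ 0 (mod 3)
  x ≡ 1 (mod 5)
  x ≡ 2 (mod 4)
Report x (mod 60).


Moduli 3, 5, 4 are pairwise coprime; by CRT there is a unique solution modulo M = 3 · 5 · 4 = 60.
Solve pairwise, accumulating the modulus:
  Start with x ≡ 0 (mod 3).
  Combine with x ≡ 1 (mod 5): since gcd(3, 5) = 1, we get a unique residue mod 15.
    Write x = 0 + 3·t and substitute into x ≡ 1 (mod 5): 3·t ≡ 1 − 0 = 1 (mod 5).
    The inverse of 3 mod 5 is 2 (since 3·2 = 6 = 1·5 + 1), so t ≡ 2·1 = 2 ≡ 2 (mod 5).
    Then x = 0 + 3·2 = 6, valid modulo lcm(3, 5) = 15: x ≡ 6 (mod 15).
  Combine with x ≡ 2 (mod 4): since gcd(15, 4) = 1, we get a unique residue mod 60.
    Write x = 6 + 15·t and substitute into x ≡ 2 (mod 4): 15·t ≡ 2 − 6 = -4 (mod 4).
    Reduce coefficients mod 4: 3·t ≡ 0 (mod 4).
    The inverse of 3 mod 4 is 3 (since 3·3 = 9 = 2·4 + 1), so t ≡ 3·0 = 0 ≡ 0 (mod 4).
    Then x = 6 + 15·0 = 6, valid modulo lcm(15, 4) = 60: x ≡ 6 (mod 60).
Verify: 6 mod 3 = 0 ✓, 6 mod 5 = 1 ✓, 6 mod 4 = 2 ✓.

x ≡ 6 (mod 60).


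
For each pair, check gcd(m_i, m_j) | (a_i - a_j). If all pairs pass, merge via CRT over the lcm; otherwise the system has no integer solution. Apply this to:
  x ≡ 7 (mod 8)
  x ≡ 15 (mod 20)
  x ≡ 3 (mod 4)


Moduli 8, 20, 4 are not pairwise coprime, so CRT works modulo lcm(m_i) when all pairwise compatibility conditions hold.
Pairwise compatibility: gcd(m_i, m_j) must divide a_i - a_j for every pair.
Merge one congruence at a time:
  Start: x ≡ 7 (mod 8).
  Combine with x ≡ 15 (mod 20): gcd(8, 20) = 4; 15 - 7 = 8, which IS divisible by 4, so compatible.
    Write x = 7 + 8·t and substitute into x ≡ 15 (mod 20): 8·t ≡ 15 − 7 = 8 (mod 20).
    Divide the congruence (and modulus) by g = 4: 2·t ≡ 2 (mod 5).
    The inverse of 2 mod 5 is 3 (since 2·3 = 6 = 1·5 + 1), so t ≡ 3·2 = 6 ≡ 1 (mod 5).
    Then x = 7 + 8·1 = 15, valid modulo lcm(8, 20) = 40: x ≡ 15 (mod 40).
  Combine with x ≡ 3 (mod 4): gcd(40, 4) = 4; 3 - 15 = -12, which IS divisible by 4, so compatible.
    Write x = 15 + 40·t and substitute into x ≡ 3 (mod 4): 40·t ≡ 3 − 15 = -12 (mod 4).
    Divide the congruence (and modulus) by g = 4: 10·t ≡ -3 (mod 1).
    Modulo 1 every t works; take t = 0.
    Then x = 15 + 40·0 = 15, valid modulo lcm(40, 4) = 40: x ≡ 15 (mod 40).
Verify: 15 mod 8 = 7, 15 mod 20 = 15, 15 mod 4 = 3.

x ≡ 15 (mod 40).


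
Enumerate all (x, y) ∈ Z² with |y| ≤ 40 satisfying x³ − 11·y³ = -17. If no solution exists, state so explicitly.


The equation is x³ - 11y³ = -17. For fixed y, x³ = 11·y³ − 17, so a solution requires the RHS to be a perfect cube.
Strategy: iterate y from -40 to 40, compute RHS = 11·y³ − 17, and check whether it is a (positive or negative) perfect cube.
Check small values of y:
  y = 0: RHS = -17 is not a perfect cube.
  y = 1: RHS = -6 is not a perfect cube.
  y = -1: RHS = -28 is not a perfect cube.
  y = 2: RHS = 71 is not a perfect cube.
  y = -2: RHS = -105 is not a perfect cube.
  y = 3: RHS = 280 is not a perfect cube.
  y = -3: RHS = -314 is not a perfect cube.
Continuing the search up to |y| = 40 finds no solutions either.
No (x, y) in the scanned range satisfies the equation.

No integer solutions with |y| ≤ 40.


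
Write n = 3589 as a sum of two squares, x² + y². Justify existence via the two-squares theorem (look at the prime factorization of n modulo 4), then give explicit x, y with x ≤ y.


Step 1: Factor n = 3589 = 37 · 97.
Step 2: Check the mod-4 condition on each prime factor: 37 ≡ 1 (mod 4), exponent 1; 97 ≡ 1 (mod 4), exponent 1.
All primes ≡ 3 (mod 4) appear to even exponent (or don't appear), so by the two-squares theorem n IS expressible as a sum of two squares.
Step 3: Build a representation. Here n = 37 · 97 is a product of primes ≡ 1 (mod 4). Each prime p ≡ 1 (mod 4) is itself a sum of two squares; find a² by testing p − a² for a perfect square:
  37: 37 − 1² = 36 = 6² ⇒ 37 = 1² + 6².
  97: 97 − 1² = 96, 97 − 2² = 93, 97 − 3² = 88, 97 − 4² = 81 = 9² ⇒ 97 = 4² + 9².
  Combine using the Brahmagupta–Fibonacci identity (a² + b²)(c² + d²) = (ac − bd)² + (ad + bc)² = (ac + bd)² + (ad − bc)²:
  37 · 97 = 3589: from (1² + 6²)(4² + 9²), take (1·4 − 6·9, 1·9 + 6·4) = (4 − 54, 9 + 24) = (-50, 33); dropping signs (only squares matter) gives (50, 33); check 50² + 33² = 2500 + 1089 = 3589 ✓.
Step 4: Order so x ≤ y and verify: 33² + 50² = 1089 + 2500 = 3589 = n. ✓

n = 3589 = 33² + 50² (one valid representation with x ≤ y).


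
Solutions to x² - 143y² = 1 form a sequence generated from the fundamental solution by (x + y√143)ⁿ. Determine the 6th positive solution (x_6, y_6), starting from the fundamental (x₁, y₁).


Step 1: Find the fundamental solution (x₁, y₁) of x² - 143y² = 1.
  Expand √143 as a continued fraction. a₀ = ⌊√143⌋ = 11; iterate m_{k+1} = d_k·a_k − m_k, d_{k+1} = (143 − m_{k+1}²)/d_k, a_{k+1} = ⌊(a₀ + m_{k+1})/d_{k+1}⌋ (starting m₀ = 0, d₀ = 1), with convergents p_k = a_k·p_{k-1} + p_{k-2}, q_k = a_k·q_{k-1} + q_{k-2} (p₋₁ = 1, q₋₁ = 0):
  k = 0: a₀ = 11; p₀/q₀ = 11/1; p₀² − 143·q₀² = 121 − 143 = -22.
  k = 1: m = 11, d = 22, a = ⌊(11 + 11)/22⌋ = 1; p/q = (1·11 + 1)/(1·1 + 0) = 12/1; p² − 143·q² = 144 − 143 = 1.
  The first convergent with p² − 143·q² = 1 gives the fundamental solution (x₁, y₁) = (12, 1).
Step 2: Apply the recurrence (x_{n+1}, y_{n+1}) = (x₁x_n + 143y₁y_n, x₁y_n + y₁x_n) repeatedly.
  From (x_1, y_1) = (12, 1): x_2 = 12·12 + 143·1·1 = 287; y_2 = 12·1 + 1·12 = 24.
  From (x_2, y_2) = (287, 24): x_3 = 12·287 + 143·1·24 = 6876; y_3 = 12·24 + 1·287 = 575.
  From (x_3, y_3) = (6876, 575): x_4 = 12·6876 + 143·1·575 = 164737; y_4 = 12·575 + 1·6876 = 13776.
  From (x_4, y_4) = (164737, 13776): x_5 = 12·164737 + 143·1·13776 = 3946812; y_5 = 12·13776 + 1·164737 = 330049.
  From (x_5, y_5) = (3946812, 330049): x_6 = 12·3946812 + 143·1·330049 = 94558751; y_6 = 12·330049 + 1·3946812 = 7907400.
Step 3: Verify x_6² - 143·y_6² = 8941357390680001 - 8941357390680000 = 1 (should be 1). ✓

(x_1, y_1) = (12, 1); (x_6, y_6) = (94558751, 7907400).


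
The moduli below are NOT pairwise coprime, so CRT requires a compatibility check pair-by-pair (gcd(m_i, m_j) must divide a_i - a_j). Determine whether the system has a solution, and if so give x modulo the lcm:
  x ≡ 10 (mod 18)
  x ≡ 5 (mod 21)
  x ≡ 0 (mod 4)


Moduli 18, 21, 4 are not pairwise coprime, so CRT works modulo lcm(m_i) when all pairwise compatibility conditions hold.
Pairwise compatibility: gcd(m_i, m_j) must divide a_i - a_j for every pair.
Merge one congruence at a time:
  Start: x ≡ 10 (mod 18).
  Combine with x ≡ 5 (mod 21): gcd(18, 21) = 3, and 5 - 10 = -5 is NOT divisible by 3.
    ⇒ system is inconsistent (no integer solution).

No solution (the system is inconsistent).


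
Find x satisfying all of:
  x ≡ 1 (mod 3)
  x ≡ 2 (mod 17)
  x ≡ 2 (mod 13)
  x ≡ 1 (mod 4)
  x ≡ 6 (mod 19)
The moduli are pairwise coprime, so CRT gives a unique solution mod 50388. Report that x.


Product of moduli M = 3 · 17 · 13 · 4 · 19 = 50388.
Merge one congruence at a time:
  Start: x ≡ 1 (mod 3).
  Combine with x ≡ 2 (mod 17); new modulus lcm = 51.
    Write x = 1 + 3·t and substitute into x ≡ 2 (mod 17): 3·t ≡ 2 − 1 = 1 (mod 17).
    The inverse of 3 mod 17 is 6 (since 3·6 = 18 = 1·17 + 1), so t ≡ 6·1 = 6 ≡ 6 (mod 17).
    Then x = 1 + 3·6 = 19, valid modulo lcm(3, 17) = 51: x ≡ 19 (mod 51).
  Combine with x ≡ 2 (mod 13); new modulus lcm = 663.
    Write x = 19 + 51·t and substitute into x ≡ 2 (mod 13): 51·t ≡ 2 − 19 = -17 (mod 13).
    Reduce coefficients mod 13: 12·t ≡ 9 (mod 13).
    The inverse of 12 mod 13 is 12 (since 12·12 = 144 = 11·13 + 1), so t ≡ 12·9 = 108 ≡ 4 (mod 13).
    Then x = 19 + 51·4 = 223, valid modulo lcm(51, 13) = 663: x ≡ 223 (mod 663).
  Combine with x ≡ 1 (mod 4); new modulus lcm = 2652.
    Write x = 223 + 663·t and substitute into x ≡ 1 (mod 4): 663·t ≡ 1 − 223 = -222 (mod 4).
    Reduce coefficients mod 4: 3·t ≡ 2 (mod 4).
    The inverse of 3 mod 4 is 3 (since 3·3 = 9 = 2·4 + 1), so t ≡ 3·2 = 6 ≡ 2 (mod 4).
    Then x = 223 + 663·2 = 1549, valid modulo lcm(663, 4) = 2652: x ≡ 1549 (mod 2652).
  Combine with x ≡ 6 (mod 19); new modulus lcm = 50388.
    Write x = 1549 + 2652·t and substitute into x ≡ 6 (mod 19): 2652·t ≡ 6 − 1549 = -1543 (mod 19).
    Reduce coefficients mod 19: 11·t ≡ 15 (mod 19).
    The inverse of 11 mod 19 is 7 (since 11·7 = 77 = 4·19 + 1), so t ≡ 7·15 = 105 ≡ 10 (mod 19).
    Then x = 1549 + 2652·10 = 28069, valid modulo lcm(2652, 19) = 50388: x ≡ 28069 (mod 50388).
Verify against each original: 28069 mod 3 = 1, 28069 mod 17 = 2, 28069 mod 13 = 2, 28069 mod 4 = 1, 28069 mod 19 = 6.

x ≡ 28069 (mod 50388).


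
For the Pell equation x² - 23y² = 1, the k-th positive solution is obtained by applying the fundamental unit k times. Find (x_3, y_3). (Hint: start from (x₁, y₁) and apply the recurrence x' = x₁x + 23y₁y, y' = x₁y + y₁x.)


Step 1: Find the fundamental solution (x₁, y₁) of x² - 23y² = 1.
  Expand √23 as a continued fraction. a₀ = ⌊√23⌋ = 4; iterate m_{k+1} = d_k·a_k − m_k, d_{k+1} = (23 − m_{k+1}²)/d_k, a_{k+1} = ⌊(a₀ + m_{k+1})/d_{k+1}⌋ (starting m₀ = 0, d₀ = 1), with convergents p_k = a_k·p_{k-1} + p_{k-2}, q_k = a_k·q_{k-1} + q_{k-2} (p₋₁ = 1, q₋₁ = 0):
  k = 0: a₀ = 4; p₀/q₀ = 4/1; p₀² − 23·q₀² = 16 − 23 = -7.
  k = 1: m = 4, d = 7, a = ⌊(4 + 4)/7⌋ = 1; p/q = (1·4 + 1)/(1·1 + 0) = 5/1; p² − 23·q² = 25 − 23 = 2.
  k = 2: m = 3, d = 2, a = ⌊(4 + 3)/2⌋ = 3; p/q = (3·5 + 4)/(3·1 + 1) = 19/4; p² − 23·q² = 361 − 368 = -7.
  k = 3: m = 3, d = 7, a = ⌊(4 + 3)/7⌋ = 1; p/q = (1·19 + 5)/(1·4 + 1) = 24/5; p² − 23·q² = 576 − 575 = 1.
  The first convergent with p² − 23·q² = 1 gives the fundamental solution (x₁, y₁) = (24, 5).
Step 2: Apply the recurrence (x_{n+1}, y_{n+1}) = (x₁x_n + 23y₁y_n, x₁y_n + y₁x_n) repeatedly.
  From (x_1, y_1) = (24, 5): x_2 = 24·24 + 23·5·5 = 1151; y_2 = 24·5 + 5·24 = 240.
  From (x_2, y_2) = (1151, 240): x_3 = 24·1151 + 23·5·240 = 55224; y_3 = 24·240 + 5·1151 = 11515.
Step 3: Verify x_3² - 23·y_3² = 3049690176 - 3049690175 = 1 (should be 1). ✓

(x_1, y_1) = (24, 5); (x_3, y_3) = (55224, 11515).


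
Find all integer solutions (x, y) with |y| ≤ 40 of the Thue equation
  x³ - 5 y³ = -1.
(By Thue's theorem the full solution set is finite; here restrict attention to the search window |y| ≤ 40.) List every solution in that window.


The equation is x³ - 5y³ = -1. For fixed y, x³ = 5·y³ − 1, so a solution requires the RHS to be a perfect cube.
Strategy: iterate y from -40 to 40, compute RHS = 5·y³ − 1, and check whether it is a (positive or negative) perfect cube.
Check small values of y:
  y = 0: RHS = -1 = (-1)³ ⇒ x = -1 works.
  y = 1: RHS = 4 is not a perfect cube.
  y = -1: RHS = -6 is not a perfect cube.
  y = 2: RHS = 39 is not a perfect cube.
  y = -2: RHS = -41 is not a perfect cube.
  y = 3: RHS = 134 is not a perfect cube.
  y = -3: RHS = -136 is not a perfect cube.
Continuing the search up to |y| = 40 finds no further solutions beyond those listed.
Collected solutions: (-1, 0).

Solutions (with |y| ≤ 40): (-1, 0).


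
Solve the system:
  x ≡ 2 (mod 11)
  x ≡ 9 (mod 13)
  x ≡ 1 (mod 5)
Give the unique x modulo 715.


Moduli 11, 13, 5 are pairwise coprime; by CRT there is a unique solution modulo M = 11 · 13 · 5 = 715.
Solve pairwise, accumulating the modulus:
  Start with x ≡ 2 (mod 11).
  Combine with x ≡ 9 (mod 13): since gcd(11, 13) = 1, we get a unique residue mod 143.
    Write x = 2 + 11·t and substitute into x ≡ 9 (mod 13): 11·t ≡ 9 − 2 = 7 (mod 13).
    The inverse of 11 mod 13 is 6 (since 11·6 = 66 = 5·13 + 1), so t ≡ 6·7 = 42 ≡ 3 (mod 13).
    Then x = 2 + 11·3 = 35, valid modulo lcm(11, 13) = 143: x ≡ 35 (mod 143).
  Combine with x ≡ 1 (mod 5): since gcd(143, 5) = 1, we get a unique residue mod 715.
    Write x = 35 + 143·t and substitute into x ≡ 1 (mod 5): 143·t ≡ 1 − 35 = -34 (mod 5).
    Reduce coefficients mod 5: 3·t ≡ 1 (mod 5).
    The inverse of 3 mod 5 is 2 (since 3·2 = 6 = 1·5 + 1), so t ≡ 2·1 = 2 ≡ 2 (mod 5).
    Then x = 35 + 143·2 = 321, valid modulo lcm(143, 5) = 715: x ≡ 321 (mod 715).
Verify: 321 mod 11 = 2 ✓, 321 mod 13 = 9 ✓, 321 mod 5 = 1 ✓.

x ≡ 321 (mod 715).


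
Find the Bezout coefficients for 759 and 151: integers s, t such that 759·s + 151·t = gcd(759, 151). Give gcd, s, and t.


Euclidean algorithm on (759, 151) — divide until remainder is 0:
  759 = 5 · 151 + 4
  151 = 37 · 4 + 3
  4 = 1 · 3 + 1
  3 = 3 · 1 + 0
gcd(759, 151) = 1.
Track Bezout coefficients alongside the remainders: start with r₀ = 759 = a·1 + b·0 (s = 1, t = 0) and r₁ = 151 = a·0 + b·1 (s = 0, t = 1); each new remainder r_{k+1} = r_{k-1} − q_k·r_k inherits s_{k+1} = s_{k-1} − q_k·s_k, t_{k+1} = t_{k-1} − q_k·t_k, so r_k = a·s_k + b·t_k at every step:
  q = 5: r = 4, s = 1 − 5·0 = 1, t = 0 − 5·1 = -5  (check: 759·1 + 151·(-5) = 4)
  q = 37: r = 3, s = 0 − 37·1 = -37, t = 1 − 37·(-5) = 186  (check: 759·(-37) + 151·186 = 3)
  q = 1: r = 1, s = 1 − 1·(-37) = 38, t = -5 − 1·186 = -191  (check: 759·38 + 151·(-191) = 1)
The row with r = 1 (the gcd) gives the Bezout coefficients s = 38, t = -191.
Result: 759 · (38) + 151 · (-191) = 1.

gcd(759, 151) = 1; s = 38, t = -191 (check: 759·38 + 151·(-191) = 1).


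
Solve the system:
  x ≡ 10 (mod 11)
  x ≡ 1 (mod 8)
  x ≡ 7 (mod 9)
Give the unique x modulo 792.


Moduli 11, 8, 9 are pairwise coprime; by CRT there is a unique solution modulo M = 11 · 8 · 9 = 792.
Solve pairwise, accumulating the modulus:
  Start with x ≡ 10 (mod 11).
  Combine with x ≡ 1 (mod 8): since gcd(11, 8) = 1, we get a unique residue mod 88.
    Write x = 10 + 11·t and substitute into x ≡ 1 (mod 8): 11·t ≡ 1 − 10 = -9 (mod 8).
    Reduce coefficients mod 8: 3·t ≡ 7 (mod 8).
    The inverse of 3 mod 8 is 3 (since 3·3 = 9 = 1·8 + 1), so t ≡ 3·7 = 21 ≡ 5 (mod 8).
    Then x = 10 + 11·5 = 65, valid modulo lcm(11, 8) = 88: x ≡ 65 (mod 88).
  Combine with x ≡ 7 (mod 9): since gcd(88, 9) = 1, we get a unique residue mod 792.
    Write x = 65 + 88·t and substitute into x ≡ 7 (mod 9): 88·t ≡ 7 − 65 = -58 (mod 9).
    Reduce coefficients mod 9: 7·t ≡ 5 (mod 9).
    The inverse of 7 mod 9 is 4 (since 7·4 = 28 = 3·9 + 1), so t ≡ 4·5 = 20 ≡ 2 (mod 9).
    Then x = 65 + 88·2 = 241, valid modulo lcm(88, 9) = 792: x ≡ 241 (mod 792).
Verify: 241 mod 11 = 10 ✓, 241 mod 8 = 1 ✓, 241 mod 9 = 7 ✓.

x ≡ 241 (mod 792).


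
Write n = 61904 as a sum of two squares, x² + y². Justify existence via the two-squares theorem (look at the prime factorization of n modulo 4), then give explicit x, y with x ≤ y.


Step 1: Factor n = 61904 = 2^4 · 53 · 73.
Step 2: Check the mod-4 condition on each prime factor: 2 = 2 (special); 53 ≡ 1 (mod 4), exponent 1; 73 ≡ 1 (mod 4), exponent 1.
All primes ≡ 3 (mod 4) appear to even exponent (or don't appear), so by the two-squares theorem n IS expressible as a sum of two squares.
Step 3: Build a representation. Group n = k² · m with k = 4 and m = 53 · 73 = 3869 (a product of primes ≡ 1 (mod 4)); a representation of m scales to one of n via (k·x)² + (k·y)² = k²(x² + y²). Each prime p ≡ 1 (mod 4) is itself a sum of two squares; find a² by testing p − a² for a perfect square:
  53: 53 − 1² = 52, 53 − 2² = 49 = 7² ⇒ 53 = 2² + 7².
  73: 73 − 1² = 72, 73 − 2² = 69, 73 − 3² = 64 = 8² ⇒ 73 = 3² + 8².
  Combine using the Brahmagupta–Fibonacci identity (a² + b²)(c² + d²) = (ac − bd)² + (ad + bc)² = (ac + bd)² + (ad − bc)²:
  53 · 73 = 3869: from (2² + 7²)(3² + 8²), take (2·3 − 7·8, 2·8 + 7·3) = (6 − 56, 16 + 21) = (-50, 37); dropping signs (only squares matter) gives (50, 37); check 50² + 37² = 2500 + 1369 = 3869 ✓.
  Scale by k = 4: (4·50, 4·37) = (200, 148).
Step 4: Order so x ≤ y and verify: 148² + 200² = 21904 + 40000 = 61904 = n. ✓

n = 61904 = 148² + 200² (one valid representation with x ≤ y).


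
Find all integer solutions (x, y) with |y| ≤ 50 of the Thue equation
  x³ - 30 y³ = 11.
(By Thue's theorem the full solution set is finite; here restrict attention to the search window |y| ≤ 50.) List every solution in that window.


The equation is x³ - 30y³ = 11. For fixed y, x³ = 30·y³ + 11, so a solution requires the RHS to be a perfect cube.
Strategy: iterate y from -50 to 50, compute RHS = 30·y³ + 11, and check whether it is a (positive or negative) perfect cube.
Check small values of y:
  y = 0: RHS = 11 is not a perfect cube.
  y = 1: RHS = 41 is not a perfect cube.
  y = -1: RHS = -19 is not a perfect cube.
  y = 2: RHS = 251 is not a perfect cube.
  y = -2: RHS = -229 is not a perfect cube.
  y = 3: RHS = 821 is not a perfect cube.
  y = -3: RHS = -799 is not a perfect cube.
Continuing the search up to |y| = 50 finds no solutions either.
No (x, y) in the scanned range satisfies the equation.

No integer solutions with |y| ≤ 50.


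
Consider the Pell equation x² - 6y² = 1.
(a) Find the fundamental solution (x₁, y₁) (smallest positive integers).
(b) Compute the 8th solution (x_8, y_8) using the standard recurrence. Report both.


Step 1: Find the fundamental solution (x₁, y₁) of x² - 6y² = 1.
  Expand √6 as a continued fraction. a₀ = ⌊√6⌋ = 2; iterate m_{k+1} = d_k·a_k − m_k, d_{k+1} = (6 − m_{k+1}²)/d_k, a_{k+1} = ⌊(a₀ + m_{k+1})/d_{k+1}⌋ (starting m₀ = 0, d₀ = 1), with convergents p_k = a_k·p_{k-1} + p_{k-2}, q_k = a_k·q_{k-1} + q_{k-2} (p₋₁ = 1, q₋₁ = 0):
  k = 0: a₀ = 2; p₀/q₀ = 2/1; p₀² − 6·q₀² = 4 − 6 = -2.
  k = 1: m = 2, d = 2, a = ⌊(2 + 2)/2⌋ = 2; p/q = (2·2 + 1)/(2·1 + 0) = 5/2; p² − 6·q² = 25 − 24 = 1.
  The first convergent with p² − 6·q² = 1 gives the fundamental solution (x₁, y₁) = (5, 2).
Step 2: Apply the recurrence (x_{n+1}, y_{n+1}) = (x₁x_n + 6y₁y_n, x₁y_n + y₁x_n) repeatedly.
  From (x_1, y_1) = (5, 2): x_2 = 5·5 + 6·2·2 = 49; y_2 = 5·2 + 2·5 = 20.
  From (x_2, y_2) = (49, 20): x_3 = 5·49 + 6·2·20 = 485; y_3 = 5·20 + 2·49 = 198.
  From (x_3, y_3) = (485, 198): x_4 = 5·485 + 6·2·198 = 4801; y_4 = 5·198 + 2·485 = 1960.
  From (x_4, y_4) = (4801, 1960): x_5 = 5·4801 + 6·2·1960 = 47525; y_5 = 5·1960 + 2·4801 = 19402.
  From (x_5, y_5) = (47525, 19402): x_6 = 5·47525 + 6·2·19402 = 470449; y_6 = 5·19402 + 2·47525 = 192060.
  From (x_6, y_6) = (470449, 192060): x_7 = 5·470449 + 6·2·192060 = 4656965; y_7 = 5·192060 + 2·470449 = 1901198.
  From (x_7, y_7) = (4656965, 1901198): x_8 = 5·4656965 + 6·2·1901198 = 46099201; y_8 = 5·1901198 + 2·4656965 = 18819920.
Step 3: Verify x_8² - 6·y_8² = 2125136332838401 - 2125136332838400 = 1 (should be 1). ✓

(x_1, y_1) = (5, 2); (x_8, y_8) = (46099201, 18819920).


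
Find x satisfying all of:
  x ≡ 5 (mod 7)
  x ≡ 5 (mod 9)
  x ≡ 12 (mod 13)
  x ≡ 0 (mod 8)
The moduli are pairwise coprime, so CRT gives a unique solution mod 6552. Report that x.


Product of moduli M = 7 · 9 · 13 · 8 = 6552.
Merge one congruence at a time:
  Start: x ≡ 5 (mod 7).
  Combine with x ≡ 5 (mod 9); new modulus lcm = 63.
    Write x = 5 + 7·t and substitute into x ≡ 5 (mod 9): 7·t ≡ 5 − 5 = 0 (mod 9).
    The inverse of 7 mod 9 is 4 (since 7·4 = 28 = 3·9 + 1), so t ≡ 4·0 = 0 ≡ 0 (mod 9).
    Then x = 5 + 7·0 = 5, valid modulo lcm(7, 9) = 63: x ≡ 5 (mod 63).
  Combine with x ≡ 12 (mod 13); new modulus lcm = 819.
    Write x = 5 + 63·t and substitute into x ≡ 12 (mod 13): 63·t ≡ 12 − 5 = 7 (mod 13).
    Reduce coefficients mod 13: 11·t ≡ 7 (mod 13).
    The inverse of 11 mod 13 is 6 (since 11·6 = 66 = 5·13 + 1), so t ≡ 6·7 = 42 ≡ 3 (mod 13).
    Then x = 5 + 63·3 = 194, valid modulo lcm(63, 13) = 819: x ≡ 194 (mod 819).
  Combine with x ≡ 0 (mod 8); new modulus lcm = 6552.
    Write x = 194 + 819·t and substitute into x ≡ 0 (mod 8): 819·t ≡ 0 − 194 = -194 (mod 8).
    Reduce coefficients mod 8: 3·t ≡ 6 (mod 8).
    The inverse of 3 mod 8 is 3 (since 3·3 = 9 = 1·8 + 1), so t ≡ 3·6 = 18 ≡ 2 (mod 8).
    Then x = 194 + 819·2 = 1832, valid modulo lcm(819, 8) = 6552: x ≡ 1832 (mod 6552).
Verify against each original: 1832 mod 7 = 5, 1832 mod 9 = 5, 1832 mod 13 = 12, 1832 mod 8 = 0.

x ≡ 1832 (mod 6552).
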